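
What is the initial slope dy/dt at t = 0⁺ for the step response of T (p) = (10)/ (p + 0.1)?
IVT: y'(0⁺) = lim_{p→∞} p²·Y(p) = lim_{p→∞} p·T(p).
deg(num) = 0, deg(den) = 1, relative degree = 1, so p·T(p) → (leading num)/(leading den) = 10/1 = 10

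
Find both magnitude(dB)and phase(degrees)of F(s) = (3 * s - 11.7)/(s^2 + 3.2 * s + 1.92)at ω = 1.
Substitute s = j*1: F(j1) = -0.104994 + 3.62606j.
|F| = 20*log₁₀(sqrt(Re²+Im²)) = 11.19 dB.
∠F = atan2(Im, Re) = 91.66°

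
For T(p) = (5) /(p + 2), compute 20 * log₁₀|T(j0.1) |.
Substitute p = j*0.1: T(j0.1) = 2.49377 - 0.124688j.
|T(j0.1)| = sqrt(Re² + Im²) = 2.497.
20*log₁₀(2.497) = 7.95 dB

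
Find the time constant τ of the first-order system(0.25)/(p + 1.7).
First-order system: τ = -1/pole. Pole = -1.7. τ = -1/(-1.7) = 0.5882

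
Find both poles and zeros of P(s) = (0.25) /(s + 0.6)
Set denominator = 0: s + 0.6 = 0 → Poles: -0.6
Numerator is a nonzero constant (0.25) → Zeros: none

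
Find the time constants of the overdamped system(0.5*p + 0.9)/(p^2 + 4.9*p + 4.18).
Overdamped: real poles at -1.1, -3.8. τ = -1/pole → τ₁ = 0.9091, τ₂ = 0.2632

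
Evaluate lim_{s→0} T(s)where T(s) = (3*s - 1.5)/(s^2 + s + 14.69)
DC gain = T(0) = num(0)/den(0) = -1.5/14.69 = -0.1021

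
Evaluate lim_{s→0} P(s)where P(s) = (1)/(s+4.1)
DC gain = P(0) = num(0)/den(0) = 1/4.1 = 0.2439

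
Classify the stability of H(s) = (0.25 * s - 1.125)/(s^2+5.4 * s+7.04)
Denominator: s^2 + 5.4*s + 7.04 = (s + 3.2)(s + 2.2). Poles: -2.2, -3.2. Stable (all poles in LHP)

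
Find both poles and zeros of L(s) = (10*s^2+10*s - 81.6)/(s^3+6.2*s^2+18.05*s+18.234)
Set denominator = 0: s^3 + 6.2*s^2 + 18.05*s + 18.234 = (s + 1.8)(s^2 + 4.4*s + 10.13) = 0 → Poles: -1.8, -2.2 + 2.3j, -2.2 - 2.3j
Set numerator = 0: 10*s^2 + 10*s - 81.6 = 10*(s - 2.4)(s + 3.4) = 0 → Zeros: -3.4, 2.4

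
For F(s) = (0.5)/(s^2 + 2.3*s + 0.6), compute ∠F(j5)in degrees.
Substitute s = j*5: F(j5) = -0.0167672 - 0.00790259j.
∠F(j5) = atan2(Im, Re) = atan2(-0.00790259, -0.0167672) = -154.76°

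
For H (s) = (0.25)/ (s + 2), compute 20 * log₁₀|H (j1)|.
Substitute s = j*1: H(j1) = 0.1 - 0.05j.
|H(j1)| = sqrt(Re² + Im²) = 0.1118.
20*log₁₀(0.1118) = -19.03 dB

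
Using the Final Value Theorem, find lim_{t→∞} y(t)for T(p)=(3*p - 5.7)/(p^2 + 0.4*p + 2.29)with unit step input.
FVT: lim_{t→∞} y(t) = lim_{p→0} p*Y(p) where Y(p) = T(p)/p.
= lim_{p→0} T(p) = T(0) = num(0)/den(0) = -5.7/2.29 = -2.489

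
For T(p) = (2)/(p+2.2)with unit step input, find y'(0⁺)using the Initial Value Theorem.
IVT: y'(0⁺) = lim_{p→∞} p²·Y(p) = lim_{p→∞} p·T(p).
deg(num) = 0, deg(den) = 1, relative degree = 1, so p·T(p) → (leading num)/(leading den) = 2/1 = 2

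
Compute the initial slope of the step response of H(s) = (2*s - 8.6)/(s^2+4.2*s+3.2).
IVT: y'(0⁺) = lim_{s→∞} s²·Y(s) = lim_{s→∞} s·H(s).
deg(num) = 1, deg(den) = 2, relative degree = 1, so s·H(s) → (leading num)/(leading den) = 2/1 = 2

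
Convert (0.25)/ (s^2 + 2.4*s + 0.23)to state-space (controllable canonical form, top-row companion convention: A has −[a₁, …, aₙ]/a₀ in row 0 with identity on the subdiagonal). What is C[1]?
Reachable canonical form: C = numerator coefficients (right-aligned, zero-padded to length n).
num = 0.25, C = [[0, 0.25]].
C[1] = 0.25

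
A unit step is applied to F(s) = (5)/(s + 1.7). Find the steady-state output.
FVT: lim_{t→∞} y(t) = lim_{s→0} s*Y(s) where Y(s) = F(s)/s.
= lim_{s→0} F(s) = F(0) = num(0)/den(0) = 5/1.7 = 2.941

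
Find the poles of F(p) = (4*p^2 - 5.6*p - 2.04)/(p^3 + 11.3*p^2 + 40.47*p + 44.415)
Set denominator = 0: p^3 + 11.3*p^2 + 40.47*p + 44.415 = (p + 4.7)(p + 4.5)(p + 2.1) = 0 → Poles: -2.1, -4.5, -4.7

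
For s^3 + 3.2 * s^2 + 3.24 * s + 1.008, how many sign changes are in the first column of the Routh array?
Routh array:
s^3: [1, 3.24]; s^2: [3.2, 1.008]; s^1: [2.925]; s^0: [1.008]
First column: [1, 3.2, 2.925, 1.008]. Sign changes = 0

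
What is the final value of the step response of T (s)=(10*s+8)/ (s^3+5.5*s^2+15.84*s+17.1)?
FVT: lim_{t→∞} y(t) = lim_{s→0} s*Y(s) where Y(s) = T(s)/s.
= lim_{s→0} T(s) = T(0) = num(0)/den(0) = 8/17.1 = 0.4678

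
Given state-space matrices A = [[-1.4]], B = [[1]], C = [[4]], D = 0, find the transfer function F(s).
F(s) = C(sI - A)⁻¹B + D.
Characteristic polynomial det(sI - A) = s + 1.4.
Numerator from C·adj(sI-A)·B + D·det(sI-A) = 4.
F(s) = (4)/(s + 1.4)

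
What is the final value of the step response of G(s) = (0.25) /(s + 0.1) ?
FVT: lim_{t→∞} y(t) = lim_{s→0} s*Y(s) where Y(s) = G(s)/s.
= lim_{s→0} G(s) = G(0) = num(0)/den(0) = 0.25/0.1 = 2.5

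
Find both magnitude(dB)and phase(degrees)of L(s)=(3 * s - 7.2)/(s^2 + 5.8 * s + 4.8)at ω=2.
Substitute s = j*2: L(j2) = 0.472189 + 0.653254j.
|L| = 20*log₁₀(sqrt(Re²+Im²)) = -1.87 dB.
∠L = atan2(Im, Re) = 54.14°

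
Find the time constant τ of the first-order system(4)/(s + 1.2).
First-order system: τ = -1/pole. Pole = -1.2. τ = -1/(-1.2) = 0.8333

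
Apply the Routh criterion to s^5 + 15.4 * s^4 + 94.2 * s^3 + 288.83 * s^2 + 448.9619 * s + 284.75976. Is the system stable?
Routh array:
s^5: [1, 94.2, 448.9619]; s^4: [15.4, 288.83, 284.75976]; s^3: [75.4448, 430.471]; s^2: [200.961, 284.75976]; s^1: [323.567]; s^0: [284.75976]
First column: [1, 15.4, 75.4448, 200.961, 323.567, 284.75976]. Sign changes = 0.
Yes, stable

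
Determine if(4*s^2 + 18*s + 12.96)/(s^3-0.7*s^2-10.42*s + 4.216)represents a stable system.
Denominator: s^3 - 0.7*s^2 - 10.42*s + 4.216 = (s - 3.4)(s - 0.4)(s + 3.1). Poles: -3.1, 0.4, 3.4. All Re(p)<0: No (unstable)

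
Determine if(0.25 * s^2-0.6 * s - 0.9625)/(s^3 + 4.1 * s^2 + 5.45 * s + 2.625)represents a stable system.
Denominator: s^3 + 4.1*s^2 + 5.45*s + 2.625 = (s + 2.1)(s^2 + 2*s + 1.25). Poles: -1 + 0.5j, -1 - 0.5j, -2.1. All Re(p)<0: Yes (stable)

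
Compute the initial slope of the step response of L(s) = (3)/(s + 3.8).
IVT: y'(0⁺) = lim_{s→∞} s²·Y(s) = lim_{s→∞} s·L(s).
deg(num) = 0, deg(den) = 1, relative degree = 1, so s·L(s) → (leading num)/(leading den) = 3/1 = 3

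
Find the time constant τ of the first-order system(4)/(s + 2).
First-order system: τ = -1/pole. Pole = -2. τ = -1/(-2) = 0.5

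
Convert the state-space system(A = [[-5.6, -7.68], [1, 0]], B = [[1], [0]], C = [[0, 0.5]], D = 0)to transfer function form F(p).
F(p) = C(pI - A)⁻¹B + D.
Characteristic polynomial det(pI - A) = p^2 + 5.6*p + 7.68.
Numerator from C·adj(pI-A)·B + D·det(pI-A) = 0.5.
F(p) = (0.5)/(p^2 + 5.6*p + 7.68)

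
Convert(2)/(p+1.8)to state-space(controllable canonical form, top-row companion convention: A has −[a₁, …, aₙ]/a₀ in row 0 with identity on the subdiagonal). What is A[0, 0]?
Reachable canonical form for den = p + 1.8: top row of A = -[a₁,a₂,...,aₙ]/a₀, ones on the subdiagonal, zeros elsewhere.
A = [[-1.8]].
A[0,0] = -1.8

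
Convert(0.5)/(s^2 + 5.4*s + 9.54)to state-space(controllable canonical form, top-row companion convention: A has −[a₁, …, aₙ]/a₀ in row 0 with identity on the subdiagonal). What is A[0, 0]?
Reachable canonical form for den = s^2 + 5.4*s + 9.54: top row of A = -[a₁,a₂,...,aₙ]/a₀, ones on the subdiagonal, zeros elsewhere.
A = [[-5.4, -9.54], [1, 0]].
A[0,0] = -5.4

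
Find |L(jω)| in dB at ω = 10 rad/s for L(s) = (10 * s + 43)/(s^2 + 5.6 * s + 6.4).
Substitute s = j*10: L(j10) = 0.132404 - 0.98916j.
|L(j10)| = sqrt(Re² + Im²) = 0.998.
20*log₁₀(0.998) = -0.02 dB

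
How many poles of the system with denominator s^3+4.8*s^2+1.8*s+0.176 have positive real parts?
s^3 + 4.8*s^2 + 1.8*s + 0.176 = (s + 4.4)(s + 0.2)(s + 0.2). Poles: -0.2, -0.2, -4.4. RHP poles (Re>0): 0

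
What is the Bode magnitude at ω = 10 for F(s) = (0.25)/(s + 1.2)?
Substitute s = j*10: F(j10) = 0.00295741 - 0.0246451j.
|F(j10)| = sqrt(Re² + Im²) = 0.02482.
20*log₁₀(0.02482) = -32.10 dB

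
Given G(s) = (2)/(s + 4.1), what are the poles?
Set denominator = 0: s + 4.1 = 0 → Poles: -4.1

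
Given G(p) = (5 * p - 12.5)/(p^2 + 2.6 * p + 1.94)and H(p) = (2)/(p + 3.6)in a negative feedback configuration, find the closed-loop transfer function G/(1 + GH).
Closed-loop T = G/(1+GH).
Numerator: G_num * H_den = 5*p^2 + 5.5*p - 45.
Denominator: G_den * H_den + G_num * H_num = (p^3 + 6.2*p^2 + 11.3*p + 6.984) + (10*p - 25) = p^3 + 6.2*p^2 + 21.3*p - 18.016.
T(p) = (5*p^2 + 5.5*p - 45)/(p^3 + 6.2*p^2 + 21.3*p - 18.016)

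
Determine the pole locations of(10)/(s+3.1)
Set denominator = 0: s + 3.1 = 0 → Poles: -3.1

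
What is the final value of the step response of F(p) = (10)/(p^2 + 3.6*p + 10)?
FVT: lim_{t→∞} y(t) = lim_{p→0} p*Y(p) where Y(p) = F(p)/p.
= lim_{p→0} F(p) = F(0) = num(0)/den(0) = 10/10 = 1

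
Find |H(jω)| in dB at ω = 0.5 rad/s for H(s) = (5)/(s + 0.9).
Substitute s = j*0.5: H(j0.5) = 4.24528 - 2.35849j.
|H(j0.5)| = sqrt(Re² + Im²) = 4.856.
20*log₁₀(4.856) = 13.73 dB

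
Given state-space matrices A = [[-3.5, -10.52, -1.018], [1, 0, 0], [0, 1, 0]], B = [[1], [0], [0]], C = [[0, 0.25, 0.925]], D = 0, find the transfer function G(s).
G(s) = C(sI - A)⁻¹B + D.
Characteristic polynomial det(sI - A) = s^3 + 3.5*s^2 + 10.52*s + 1.018.
Numerator from C·adj(sI-A)·B + D·det(sI-A) = 0.25*s + 0.925.
G(s) = (0.25*s + 0.925)/(s^3 + 3.5*s^2 + 10.52*s + 1.018)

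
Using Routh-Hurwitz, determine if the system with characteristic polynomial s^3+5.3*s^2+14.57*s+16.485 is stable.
Routh array:
s^3: [1, 14.57]; s^2: [5.3, 16.485]; s^1: [11.4596]; s^0: [16.485]
First column: [1, 5.3, 11.4596, 16.485]. Sign changes = 0.
Yes, stable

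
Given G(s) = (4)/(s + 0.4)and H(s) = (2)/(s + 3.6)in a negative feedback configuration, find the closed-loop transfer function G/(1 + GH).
Closed-loop T = G/(1+GH).
Numerator: G_num * H_den = 4*s + 14.4.
Denominator: G_den * H_den + G_num * H_num = (s^2 + 4*s + 1.44) + (8) = s^2 + 4*s + 9.44.
T(s) = (4*s + 14.4)/(s^2 + 4*s + 9.44)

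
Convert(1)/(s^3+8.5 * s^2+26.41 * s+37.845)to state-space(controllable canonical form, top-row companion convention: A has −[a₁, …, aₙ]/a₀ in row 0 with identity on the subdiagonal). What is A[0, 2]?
Reachable canonical form for den = s^3 + 8.5*s^2 + 26.41*s + 37.845: top row of A = -[a₁,a₂,...,aₙ]/a₀, ones on the subdiagonal, zeros elsewhere.
A = [[-8.5, -26.41, -37.845], [1, 0, 0], [0, 1, 0]].
A[0,2] = -37.845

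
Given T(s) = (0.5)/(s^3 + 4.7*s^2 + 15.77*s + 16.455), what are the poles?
Set denominator = 0: s^3 + 4.7*s^2 + 15.77*s + 16.455 = (s + 1.5)(s^2 + 3.2*s + 10.97) = 0 → Poles: -1.5, -1.6 + 2.9j, -1.6 - 2.9j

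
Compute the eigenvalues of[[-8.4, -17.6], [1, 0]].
Eigenvalues solve det(λI - A) = 0.
Characteristic polynomial: λ^2 + 8.4*λ + 17.6 = 0.
Factor: (λ + 4)(λ + 4.4) = 0.
Roots: -4, -4.4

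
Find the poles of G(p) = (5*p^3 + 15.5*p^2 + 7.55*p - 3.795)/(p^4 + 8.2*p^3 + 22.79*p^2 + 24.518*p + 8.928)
Set denominator = 0: p^4 + 8.2*p^3 + 22.79*p^2 + 24.518*p + 8.928 = (p + 3.1)(p + 1)(p + 3.2)(p + 0.9) = 0 → Poles: -0.9, -1, -3.1, -3.2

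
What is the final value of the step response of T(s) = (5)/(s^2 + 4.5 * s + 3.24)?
FVT: lim_{t→∞} y(t) = lim_{s→0} s*Y(s) where Y(s) = T(s)/s.
= lim_{s→0} T(s) = T(0) = num(0)/den(0) = 5/3.24 = 1.543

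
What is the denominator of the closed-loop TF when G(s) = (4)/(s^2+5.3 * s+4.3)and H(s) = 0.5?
Characteristic poly = G_den * H_den + G_num * H_num = (s^2 + 5.3*s + 4.3) + (2) = s^2 + 5.3*s + 6.3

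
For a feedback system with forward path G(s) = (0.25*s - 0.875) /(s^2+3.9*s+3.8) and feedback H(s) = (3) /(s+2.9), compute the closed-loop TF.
Closed-loop T = G/(1+GH).
Numerator: G_num * H_den = 0.25*s^2 - 0.15*s - 2.5375.
Denominator: G_den * H_den + G_num * H_num = (s^3 + 6.8*s^2 + 15.11*s + 11.02) + (0.75*s - 2.625) = s^3 + 6.8*s^2 + 15.86*s + 8.395.
T(s) = (0.25*s^2 - 0.15*s - 2.5375)/(s^3 + 6.8*s^2 + 15.86*s + 8.395)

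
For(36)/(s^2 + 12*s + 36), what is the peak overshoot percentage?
Standard form: ωn²/(s²+2ζωn·s+ωn²) → ωn = 6, ζ = 1.
ζ ≥ 1, so the response is non-oscillatory: peak overshoot = 0%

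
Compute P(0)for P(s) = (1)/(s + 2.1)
DC gain = P(0) = num(0)/den(0) = 1/2.1 = 0.4762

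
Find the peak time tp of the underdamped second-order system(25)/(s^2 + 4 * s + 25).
Standard form: ωn²/(s²+2ζωn·s+ωn²) → ωn = 5, ζ = 0.4.
ωd = ωn·√(1-ζ²) = 5·√(1-0.4²) = 4.583.
tp = π/ωd = π/4.583 = 0.6856 s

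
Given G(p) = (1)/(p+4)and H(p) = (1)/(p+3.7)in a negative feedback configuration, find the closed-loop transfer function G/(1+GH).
Closed-loop T = G/(1+GH).
Numerator: G_num * H_den = p + 3.7.
Denominator: G_den * H_den + G_num * H_num = (p^2 + 7.7*p + 14.8) + (1) = p^2 + 7.7*p + 15.8.
T(p) = (p + 3.7)/(p^2 + 7.7*p + 15.8)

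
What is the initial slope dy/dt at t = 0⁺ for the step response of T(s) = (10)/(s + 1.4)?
IVT: y'(0⁺) = lim_{s→∞} s²·Y(s) = lim_{s→∞} s·T(s).
deg(num) = 0, deg(den) = 1, relative degree = 1, so s·T(s) → (leading num)/(leading den) = 10/1 = 10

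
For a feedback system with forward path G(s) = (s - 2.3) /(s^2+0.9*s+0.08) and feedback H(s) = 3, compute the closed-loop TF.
Closed-loop T = G/(1+GH).
Numerator: G_num * H_den = s - 2.3.
Denominator: G_den * H_den + G_num * H_num = (s^2 + 0.9*s + 0.08) + (3*s - 6.9) = s^2 + 3.9*s - 6.82.
T(s) = (s - 2.3)/(s^2 + 3.9*s - 6.82)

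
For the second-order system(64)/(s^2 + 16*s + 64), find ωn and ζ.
Standard form: ωn²/(s²+2ζωn·s+ωn²).
const=64=ωn² → ωn=8, s coeff=16=2ζωn → ζ=1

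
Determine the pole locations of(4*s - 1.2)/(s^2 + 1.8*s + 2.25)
Set denominator = 0: s^2 + 1.8*s + 2.25 = 0 → Poles: -0.9 + 1.2j, -0.9 - 1.2j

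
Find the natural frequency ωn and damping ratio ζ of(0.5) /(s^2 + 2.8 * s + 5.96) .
Underdamped: complex pole -1.4 + 2j. ωn = |pole| = 2.441, ζ = -Re(pole)/ωn = 0.5735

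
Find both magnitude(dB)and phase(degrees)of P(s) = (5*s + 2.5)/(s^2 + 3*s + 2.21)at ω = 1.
Substitute s = j*1: P(j1) = 1.72256 - 0.138569j.
|P| = 20*log₁₀(sqrt(Re²+Im²)) = 4.75 dB.
∠P = atan2(Im, Re) = -4.60°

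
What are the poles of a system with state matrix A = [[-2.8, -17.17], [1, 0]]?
Eigenvalues solve det(λI - A) = 0.
Characteristic polynomial: λ^2 + 2.8*λ + 17.17 = 0.
Roots: -1.4 + 3.9j, -1.4 - 3.9j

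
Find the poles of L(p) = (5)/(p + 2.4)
Set denominator = 0: p + 2.4 = 0 → Poles: -2.4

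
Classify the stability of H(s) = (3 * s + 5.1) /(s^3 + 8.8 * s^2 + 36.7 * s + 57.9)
Denominator: s^3 + 8.8*s^2 + 36.7*s + 57.9 = (s + 3)(s^2 + 5.8*s + 19.3). Poles: -2.9 + 3.3j, -2.9 - 3.3j, -3. Stable (all poles in LHP)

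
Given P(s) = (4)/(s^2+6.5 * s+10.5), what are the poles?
Set denominator = 0: s^2 + 6.5*s + 10.5 = (s + 3)(s + 3.5) = 0 → Poles: -3, -3.5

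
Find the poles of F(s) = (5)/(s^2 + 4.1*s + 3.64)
Set denominator = 0: s^2 + 4.1*s + 3.64 = (s + 2.8)(s + 1.3) = 0 → Poles: -1.3, -2.8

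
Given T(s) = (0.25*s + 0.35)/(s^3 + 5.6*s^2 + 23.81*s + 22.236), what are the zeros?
Set numerator = 0: 0.25*s + 0.35 = 0 → Zeros: -1.4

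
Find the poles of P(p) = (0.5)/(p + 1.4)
Set denominator = 0: p + 1.4 = 0 → Poles: -1.4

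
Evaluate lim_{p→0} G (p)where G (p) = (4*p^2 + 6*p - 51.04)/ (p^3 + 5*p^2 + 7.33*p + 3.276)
DC gain = G(0) = num(0)/den(0) = -51.04/3.276 = -15.58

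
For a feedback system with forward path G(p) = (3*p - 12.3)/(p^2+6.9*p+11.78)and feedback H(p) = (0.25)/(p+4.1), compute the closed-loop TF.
Closed-loop T = G/(1+GH).
Numerator: G_num * H_den = 3*p^2 - 50.43.
Denominator: G_den * H_den + G_num * H_num = (p^3 + 11*p^2 + 40.07*p + 48.298) + (0.75*p - 3.075) = p^3 + 11*p^2 + 40.82*p + 45.223.
T(p) = (3*p^2 - 50.43)/(p^3 + 11*p^2 + 40.82*p + 45.223)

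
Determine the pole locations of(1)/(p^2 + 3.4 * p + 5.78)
Set denominator = 0: p^2 + 3.4*p + 5.78 = 0 → Poles: -1.7 + 1.7j, -1.7 - 1.7j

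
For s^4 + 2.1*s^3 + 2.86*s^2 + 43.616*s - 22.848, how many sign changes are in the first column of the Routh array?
Routh array:
s^4: [1, 2.86, -22.848]; s^3: [2.1, 43.616]; s^2: [-17.9095, -22.848]; s^1: [40.9369]; s^0: [-22.848]
First column: [1, 2.1, -17.9095, 40.9369, -22.848]. Sign changes = 3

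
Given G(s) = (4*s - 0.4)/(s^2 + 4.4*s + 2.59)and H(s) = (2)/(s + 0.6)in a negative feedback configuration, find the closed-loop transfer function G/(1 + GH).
Closed-loop T = G/(1+GH).
Numerator: G_num * H_den = 4*s^2 + 2*s - 0.24.
Denominator: G_den * H_den + G_num * H_num = (s^3 + 5*s^2 + 5.23*s + 1.554) + (8*s - 0.8) = s^3 + 5*s^2 + 13.23*s + 0.754.
T(s) = (4*s^2 + 2*s - 0.24)/(s^3 + 5*s^2 + 13.23*s + 0.754)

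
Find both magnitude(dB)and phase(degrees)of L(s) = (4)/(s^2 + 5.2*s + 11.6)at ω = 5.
Substitute s = j*5: L(j5) = -0.062649 - 0.121558j.
|L| = 20*log₁₀(sqrt(Re²+Im²)) = -17.28 dB.
∠L = atan2(Im, Re) = -117.27°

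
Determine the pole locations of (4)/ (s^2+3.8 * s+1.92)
Set denominator = 0: s^2 + 3.8*s + 1.92 = (s + 0.6)(s + 3.2) = 0 → Poles: -0.6, -3.2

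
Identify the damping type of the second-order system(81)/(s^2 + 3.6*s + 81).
Standard form: ωn²/(s²+2ζωn·s+ωn²) gives ωn=9, ζ=0.2.
Underdamped (ζ = 0.2 < 1)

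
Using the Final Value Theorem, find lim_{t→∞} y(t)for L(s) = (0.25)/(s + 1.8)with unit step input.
FVT: lim_{t→∞} y(t) = lim_{s→0} s*Y(s) where Y(s) = L(s)/s.
= lim_{s→0} L(s) = L(0) = num(0)/den(0) = 0.25/1.8 = 0.1389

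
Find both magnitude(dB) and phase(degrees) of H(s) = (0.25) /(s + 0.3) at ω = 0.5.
Substitute s = j*0.5: H(j0.5) = 0.220588 - 0.367647j.
|H| = 20*log₁₀(sqrt(Re²+Im²)) = -7.36 dB.
∠H = atan2(Im, Re) = -59.04°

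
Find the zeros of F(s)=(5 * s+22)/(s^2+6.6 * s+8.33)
Set numerator = 0: 5*s + 22 = 0 → Zeros: -4.4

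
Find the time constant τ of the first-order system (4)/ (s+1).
First-order system: τ = -1/pole. Pole = -1. τ = -1/(-1) = 1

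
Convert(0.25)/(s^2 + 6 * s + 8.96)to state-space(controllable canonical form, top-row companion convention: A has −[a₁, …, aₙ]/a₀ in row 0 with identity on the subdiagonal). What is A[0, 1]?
Reachable canonical form for den = s^2 + 6*s + 8.96: top row of A = -[a₁,a₂,...,aₙ]/a₀, ones on the subdiagonal, zeros elsewhere.
A = [[-6, -8.96], [1, 0]].
A[0,1] = -8.96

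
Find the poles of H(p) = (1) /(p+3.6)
Set denominator = 0: p + 3.6 = 0 → Poles: -3.6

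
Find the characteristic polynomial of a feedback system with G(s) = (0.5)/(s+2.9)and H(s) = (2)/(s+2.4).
Characteristic poly = G_den * H_den + G_num * H_num = (s^2 + 5.3*s + 6.96) + (1) = s^2 + 5.3*s + 7.96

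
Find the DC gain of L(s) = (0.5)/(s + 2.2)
DC gain = L(0) = num(0)/den(0) = 0.5/2.2 = 0.2273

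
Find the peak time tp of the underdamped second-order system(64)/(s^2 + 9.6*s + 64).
Standard form: ωn²/(s²+2ζωn·s+ωn²) → ωn = 8, ζ = 0.6.
ωd = ωn·√(1-ζ²) = 8·√(1-0.6²) = 6.4.
tp = π/ωd = π/6.4 = 0.4909 s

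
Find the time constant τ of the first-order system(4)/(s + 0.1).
First-order system: τ = -1/pole. Pole = -0.1. τ = -1/(-0.1) = 10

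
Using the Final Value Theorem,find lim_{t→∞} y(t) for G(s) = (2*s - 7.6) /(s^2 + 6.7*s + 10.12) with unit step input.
FVT: lim_{t→∞} y(t) = lim_{s→0} s*Y(s) where Y(s) = G(s)/s.
= lim_{s→0} G(s) = G(0) = num(0)/den(0) = -7.6/10.12 = -0.751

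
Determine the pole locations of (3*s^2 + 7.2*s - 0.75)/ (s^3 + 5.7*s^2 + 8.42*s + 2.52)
Set denominator = 0: s^3 + 5.7*s^2 + 8.42*s + 2.52 = (s + 1.8)(s + 3.5)(s + 0.4) = 0 → Poles: -0.4, -1.8, -3.5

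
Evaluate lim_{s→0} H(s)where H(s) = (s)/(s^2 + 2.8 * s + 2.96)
DC gain = H(0) = num(0)/den(0) = 0/2.96 = 0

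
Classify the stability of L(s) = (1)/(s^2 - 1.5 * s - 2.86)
Denominator: s^2 - 1.5*s - 2.86 = (s - 2.6)(s + 1.1). Poles: -1.1, 2.6. Unstable (1 pole(s) in RHP)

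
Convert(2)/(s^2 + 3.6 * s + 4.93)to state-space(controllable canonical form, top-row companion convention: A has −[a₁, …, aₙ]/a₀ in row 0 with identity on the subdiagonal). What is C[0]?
Reachable canonical form: C = numerator coefficients (right-aligned, zero-padded to length n).
num = 2, C = [[0, 2]].
C[0] = 0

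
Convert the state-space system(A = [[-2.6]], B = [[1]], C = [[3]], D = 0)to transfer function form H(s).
H(s) = C(sI - A)⁻¹B + D.
Characteristic polynomial det(sI - A) = s + 2.6.
Numerator from C·adj(sI-A)·B + D·det(sI-A) = 3.
H(s) = (3)/(s + 2.6)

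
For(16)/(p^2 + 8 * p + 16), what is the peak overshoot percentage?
Standard form: ωn²/(p²+2ζωn·p+ωn²) → ωn = 4, ζ = 1.
ζ ≥ 1, so the response is non-oscillatory: peak overshoot = 0%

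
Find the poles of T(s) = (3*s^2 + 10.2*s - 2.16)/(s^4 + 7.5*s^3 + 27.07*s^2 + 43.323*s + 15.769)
Set denominator = 0: s^4 + 7.5*s^3 + 27.07*s^2 + 43.323*s + 15.769 = (s + 2.6)(s + 0.5)(s^2 + 4.4*s + 12.13) = 0 → Poles: -0.5, -2.2 + 2.7j, -2.2 - 2.7j, -2.6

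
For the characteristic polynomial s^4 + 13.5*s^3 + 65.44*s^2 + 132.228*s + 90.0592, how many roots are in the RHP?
s^4 + 13.5*s^3 + 65.44*s^2 + 132.228*s + 90.0592 = (s + 1.4)(s + 3.4)(s + 4.4)(s + 4.3). Poles: -1.4, -3.4, -4.3, -4.4. RHP poles (Re>0): 0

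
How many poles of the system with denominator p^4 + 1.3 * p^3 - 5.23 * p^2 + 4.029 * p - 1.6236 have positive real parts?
p^4 + 1.3*p^3 - 5.23*p^2 + 4.029*p - 1.6236 = (p - 1.2)(p + 3.3)(p^2 - 0.8*p + 0.41). Poles: -3.3, 0.4 + 0.5j, 0.4 - 0.5j, 1.2. RHP poles (Re>0): 3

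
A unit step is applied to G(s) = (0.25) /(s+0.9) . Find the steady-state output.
FVT: lim_{t→∞} y(t) = lim_{s→0} s*Y(s) where Y(s) = G(s)/s.
= lim_{s→0} G(s) = G(0) = num(0)/den(0) = 0.25/0.9 = 0.2778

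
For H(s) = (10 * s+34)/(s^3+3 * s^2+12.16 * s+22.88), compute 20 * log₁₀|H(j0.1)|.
Substitute s = j*0.1: H(j0.1) = 1.48609 - 0.035256j.
|H(j0.1)| = sqrt(Re² + Im²) = 1.487.
20*log₁₀(1.487) = 3.44 dB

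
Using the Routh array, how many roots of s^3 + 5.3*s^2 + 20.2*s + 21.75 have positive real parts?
Routh array:
s^3: [1, 20.2]; s^2: [5.3, 21.75]; s^1: [16.0962]; s^0: [21.75]
First column: [1, 5.3, 16.0962, 21.75]. Sign changes = RHP roots = 0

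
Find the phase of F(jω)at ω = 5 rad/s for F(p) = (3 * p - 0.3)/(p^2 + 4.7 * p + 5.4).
Substitute p = j*5: F(j5) = 0.382717 - 0.306436j.
∠F(j5) = atan2(Im, Re) = atan2(-0.306436, 0.382717) = -38.68°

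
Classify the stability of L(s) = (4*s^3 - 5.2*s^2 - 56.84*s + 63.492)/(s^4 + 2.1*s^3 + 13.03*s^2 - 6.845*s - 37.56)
Denominator: s^4 + 2.1*s^3 + 13.03*s^2 - 6.845*s - 37.56 = (s - 1.6)(s + 1.5)(s^2 + 2.2*s + 15.65). Poles: -1.1 + 3.8j, -1.1 - 3.8j, -1.5, 1.6. Unstable (1 pole(s) in RHP)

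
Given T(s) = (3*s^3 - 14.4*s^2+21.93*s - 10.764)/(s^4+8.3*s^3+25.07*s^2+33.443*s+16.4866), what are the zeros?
Set numerator = 0: 3*s^3 - 14.4*s^2 + 21.93*s - 10.764 = 3*(s - 1.3)(s - 1.2)(s - 2.3) = 0 → Zeros: 1.2, 1.3, 2.3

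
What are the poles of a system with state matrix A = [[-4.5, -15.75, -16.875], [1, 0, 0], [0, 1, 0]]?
Eigenvalues solve det(λI - A) = 0.
Characteristic polynomial: λ^3 + 4.5*λ^2 + 15.75*λ + 16.875 = 0.
Factor: (λ + 1.5)(λ^2 + 3*λ + 11.25) = 0.
Roots: -1.5, -1.5 + 3j, -1.5 - 3j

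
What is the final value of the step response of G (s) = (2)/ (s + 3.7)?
FVT: lim_{t→∞} y(t) = lim_{s→0} s*Y(s) where Y(s) = G(s)/s.
= lim_{s→0} G(s) = G(0) = num(0)/den(0) = 2/3.7 = 0.5405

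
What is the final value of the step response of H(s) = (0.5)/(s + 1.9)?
FVT: lim_{t→∞} y(t) = lim_{s→0} s*Y(s) where Y(s) = H(s)/s.
= lim_{s→0} H(s) = H(0) = num(0)/den(0) = 0.5/1.9 = 0.2632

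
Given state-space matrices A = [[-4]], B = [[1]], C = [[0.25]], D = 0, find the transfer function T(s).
T(s) = C(sI - A)⁻¹B + D.
Characteristic polynomial det(sI - A) = s + 4.
Numerator from C·adj(sI-A)·B + D·det(sI-A) = 0.25.
T(s) = (0.25)/(s + 4)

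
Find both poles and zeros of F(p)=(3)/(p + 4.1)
Set denominator = 0: p + 4.1 = 0 → Poles: -4.1
Numerator is a nonzero constant (3) → Zeros: none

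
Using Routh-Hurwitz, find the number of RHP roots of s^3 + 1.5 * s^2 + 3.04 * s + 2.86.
Routh array:
s^3: [1, 3.04]; s^2: [1.5, 2.86]; s^1: [1.13333]; s^0: [2.86]
First column: [1, 1.5, 1.13333, 2.86]. Sign changes = RHP roots = 0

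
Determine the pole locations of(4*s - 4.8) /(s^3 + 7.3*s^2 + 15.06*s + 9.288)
Set denominator = 0: s^3 + 7.3*s^2 + 15.06*s + 9.288 = (s + 1.2)(s + 4.3)(s + 1.8) = 0 → Poles: -1.2, -1.8, -4.3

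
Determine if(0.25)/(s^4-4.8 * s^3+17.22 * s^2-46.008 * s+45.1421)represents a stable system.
Denominator: s^4 - 4.8*s^3 + 17.22*s^2 - 46.008*s + 45.1421 = (s - 2.3)(s - 1.9)(s^2 - 0.6*s + 10.33). Poles: 0.3 + 3.2j, 0.3 - 3.2j, 1.9, 2.3. All Re(p)<0: No (unstable)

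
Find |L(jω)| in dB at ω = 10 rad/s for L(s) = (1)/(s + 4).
Substitute s = j*10: L(j10) = 0.0344828 - 0.0862069j.
|L(j10)| = sqrt(Re² + Im²) = 0.09285.
20*log₁₀(0.09285) = -20.64 dB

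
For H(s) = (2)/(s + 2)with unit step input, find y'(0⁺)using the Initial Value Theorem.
IVT: y'(0⁺) = lim_{s→∞} s²·Y(s) = lim_{s→∞} s·H(s).
deg(num) = 0, deg(den) = 1, relative degree = 1, so s·H(s) → (leading num)/(leading den) = 2/1 = 2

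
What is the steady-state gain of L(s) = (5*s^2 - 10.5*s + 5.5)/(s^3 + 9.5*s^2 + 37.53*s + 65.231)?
DC gain = L(0) = num(0)/den(0) = 5.5/65.231 = 0.08432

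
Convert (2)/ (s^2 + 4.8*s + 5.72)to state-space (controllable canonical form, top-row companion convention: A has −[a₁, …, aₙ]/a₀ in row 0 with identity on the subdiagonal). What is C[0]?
Reachable canonical form: C = numerator coefficients (right-aligned, zero-padded to length n).
num = 2, C = [[0, 2]].
C[0] = 0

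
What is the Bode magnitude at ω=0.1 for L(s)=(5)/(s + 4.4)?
Substitute s = j*0.1: L(j0.1) = 1.13578 - 0.0258131j.
|L(j0.1)| = sqrt(Re² + Im²) = 1.136.
20*log₁₀(1.136) = 1.11 dB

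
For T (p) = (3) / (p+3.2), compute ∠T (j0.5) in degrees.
Substitute p = j*0.5: T(j0.5) = 0.915157 - 0.142993j.
∠T(j0.5) = atan2(Im, Re) = atan2(-0.142993, 0.915157) = -8.88°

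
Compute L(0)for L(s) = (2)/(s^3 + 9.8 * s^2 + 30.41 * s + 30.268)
DC gain = L(0) = num(0)/den(0) = 2/30.268 = 0.06608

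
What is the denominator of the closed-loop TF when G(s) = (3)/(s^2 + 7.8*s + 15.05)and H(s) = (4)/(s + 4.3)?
Characteristic poly = G_den * H_den + G_num * H_num = (s^3 + 12.1*s^2 + 48.59*s + 64.715) + (12) = s^3 + 12.1*s^2 + 48.59*s + 76.715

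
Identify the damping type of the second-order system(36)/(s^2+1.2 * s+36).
Standard form: ωn²/(s²+2ζωn·s+ωn²) gives ωn=6, ζ=0.1.
Underdamped (ζ = 0.1 < 1)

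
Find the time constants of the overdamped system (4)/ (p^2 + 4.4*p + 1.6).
Overdamped: real poles at -0.4, -4. τ = -1/pole → τ₁ = 2.5, τ₂ = 0.25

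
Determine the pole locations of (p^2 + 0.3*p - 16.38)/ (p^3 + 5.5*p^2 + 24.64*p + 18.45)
Set denominator = 0: p^3 + 5.5*p^2 + 24.64*p + 18.45 = (p + 0.9)(p^2 + 4.6*p + 20.5) = 0 → Poles: -0.9, -2.3 + 3.9j, -2.3 - 3.9j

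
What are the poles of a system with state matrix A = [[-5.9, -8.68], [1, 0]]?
Eigenvalues solve det(λI - A) = 0.
Characteristic polynomial: λ^2 + 5.9*λ + 8.68 = 0.
Factor: (λ + 3.1)(λ + 2.8) = 0.
Roots: -2.8, -3.1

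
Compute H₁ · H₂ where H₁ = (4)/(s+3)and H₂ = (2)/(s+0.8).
Series: H = H₁ · H₂ = (n₁·n₂)/(d₁·d₂).
Num: n₁·n₂ = 8. Den: d₁·d₂ = s^2 + 3.8*s + 2.4.
H(s) = (8)/(s^2 + 3.8*s + 2.4)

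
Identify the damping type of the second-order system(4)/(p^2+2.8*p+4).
Standard form: ωn²/(p²+2ζωn·p+ωn²) gives ωn=2, ζ=0.7.
Underdamped (ζ = 0.7 < 1)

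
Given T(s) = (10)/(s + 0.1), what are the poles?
Set denominator = 0: s + 0.1 = 0 → Poles: -0.1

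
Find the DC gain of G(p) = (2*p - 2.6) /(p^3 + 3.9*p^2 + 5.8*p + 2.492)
DC gain = G(0) = num(0)/den(0) = -2.6/2.492 = -1.043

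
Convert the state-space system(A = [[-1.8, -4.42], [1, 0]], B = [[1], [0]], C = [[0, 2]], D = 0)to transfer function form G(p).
G(p) = C(pI - A)⁻¹B + D.
Characteristic polynomial det(pI - A) = p^2 + 1.8*p + 4.42.
Numerator from C·adj(pI-A)·B + D·det(pI-A) = 2.
G(p) = (2)/(p^2 + 1.8*p + 4.42)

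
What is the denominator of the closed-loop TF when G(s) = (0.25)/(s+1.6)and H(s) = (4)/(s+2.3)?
Characteristic poly = G_den * H_den + G_num * H_num = (s^2 + 3.9*s + 3.68) + (1) = s^2 + 3.9*s + 4.68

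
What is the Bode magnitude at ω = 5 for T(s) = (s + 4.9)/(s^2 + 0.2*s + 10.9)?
Substitute s = j*5: T(j5) = -0.320755 - 0.377358j.
|T(j5)| = sqrt(Re² + Im²) = 0.4953.
20*log₁₀(0.4953) = -6.10 dB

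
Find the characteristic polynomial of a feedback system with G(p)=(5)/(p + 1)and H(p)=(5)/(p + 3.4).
Characteristic poly = G_den * H_den + G_num * H_num = (p^2 + 4.4*p + 3.4) + (25) = p^2 + 4.4*p + 28.4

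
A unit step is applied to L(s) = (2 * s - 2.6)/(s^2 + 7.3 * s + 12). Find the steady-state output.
FVT: lim_{t→∞} y(t) = lim_{s→0} s*Y(s) where Y(s) = L(s)/s.
= lim_{s→0} L(s) = L(0) = num(0)/den(0) = -2.6/12 = -0.2167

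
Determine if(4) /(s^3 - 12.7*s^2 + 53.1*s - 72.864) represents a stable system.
Denominator: s^3 - 12.7*s^2 + 53.1*s - 72.864 = (s - 4.6)(s - 4.8)(s - 3.3). Poles: 3.3, 4.6, 4.8. All Re(p)<0: No (unstable)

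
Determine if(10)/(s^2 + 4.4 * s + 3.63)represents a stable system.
Denominator: s^2 + 4.4*s + 3.63 = (s + 3.3)(s + 1.1). Poles: -1.1, -3.3. All Re(p)<0: Yes (stable)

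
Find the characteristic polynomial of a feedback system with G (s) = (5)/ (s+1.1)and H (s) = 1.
Characteristic poly = G_den * H_den + G_num * H_num = (s + 1.1) + (5) = s + 6.1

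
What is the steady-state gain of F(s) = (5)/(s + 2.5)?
DC gain = F(0) = num(0)/den(0) = 5/2.5 = 2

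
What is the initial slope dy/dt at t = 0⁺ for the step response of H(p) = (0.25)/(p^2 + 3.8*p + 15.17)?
IVT: y'(0⁺) = lim_{p→∞} p²·Y(p) = lim_{p→∞} p·H(p).
deg(num) = 0, deg(den) = 2, relative degree = 2 ≥ 2, so p·H(p) → 0. Initial slope = 0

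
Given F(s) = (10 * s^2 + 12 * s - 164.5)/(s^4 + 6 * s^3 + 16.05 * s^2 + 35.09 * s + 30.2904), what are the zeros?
Set numerator = 0: 10*s^2 + 12*s - 164.5 = 10*(s - 3.5)(s + 4.7) = 0 → Zeros: -4.7, 3.5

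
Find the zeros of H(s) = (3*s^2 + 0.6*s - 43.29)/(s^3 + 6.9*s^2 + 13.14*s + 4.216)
Set numerator = 0: 3*s^2 + 0.6*s - 43.29 = 3*(s + 3.9)(s - 3.7) = 0 → Zeros: -3.9, 3.7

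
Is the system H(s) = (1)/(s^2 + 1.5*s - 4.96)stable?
Denominator: s^2 + 1.5*s - 4.96 = (s - 1.6)(s + 3.1). Poles: -3.1, 1.6. All Re(p)<0: No (unstable)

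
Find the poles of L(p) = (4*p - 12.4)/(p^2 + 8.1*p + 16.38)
Set denominator = 0: p^2 + 8.1*p + 16.38 = (p + 3.9)(p + 4.2) = 0 → Poles: -3.9, -4.2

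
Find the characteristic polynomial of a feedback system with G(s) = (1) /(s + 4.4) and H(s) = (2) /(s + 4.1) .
Characteristic poly = G_den * H_den + G_num * H_num = (s^2 + 8.5*s + 18.04) + (2) = s^2 + 8.5*s + 20.04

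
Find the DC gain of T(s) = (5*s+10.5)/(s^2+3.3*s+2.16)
DC gain = T(0) = num(0)/den(0) = 10.5/2.16 = 4.861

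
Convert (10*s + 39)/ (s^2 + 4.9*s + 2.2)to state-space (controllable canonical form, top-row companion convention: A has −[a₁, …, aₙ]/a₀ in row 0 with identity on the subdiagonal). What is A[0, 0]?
Reachable canonical form for den = s^2 + 4.9*s + 2.2: top row of A = -[a₁,a₂,...,aₙ]/a₀, ones on the subdiagonal, zeros elsewhere.
A = [[-4.9, -2.2], [1, 0]].
A[0,0] = -4.9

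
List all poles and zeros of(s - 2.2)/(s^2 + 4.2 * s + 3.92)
Set denominator = 0: s^2 + 4.2*s + 3.92 = (s + 2.8)(s + 1.4) = 0 → Poles: -1.4, -2.8
Set numerator = 0: s - 2.2 = 0 → Zeros: 2.2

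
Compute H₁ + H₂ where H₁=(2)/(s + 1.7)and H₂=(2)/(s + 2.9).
Parallel: H = H₁ + H₂ = (n₁·d₂ + n₂·d₁)/(d₁·d₂).
n₁·d₂ = 2*s + 5.8. n₂·d₁ = 2*s + 3.4. Sum = 4*s + 9.2. d₁·d₂ = s^2 + 4.6*s + 4.93.
H(s) = (4*s + 9.2)/(s^2 + 4.6*s + 4.93)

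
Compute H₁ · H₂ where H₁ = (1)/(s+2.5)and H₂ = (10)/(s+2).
Series: H = H₁ · H₂ = (n₁·n₂)/(d₁·d₂).
Num: n₁·n₂ = 10. Den: d₁·d₂ = s^2 + 4.5*s + 5.
H(s) = (10)/(s^2 + 4.5*s + 5)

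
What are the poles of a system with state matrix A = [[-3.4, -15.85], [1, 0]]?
Eigenvalues solve det(λI - A) = 0.
Characteristic polynomial: λ^2 + 3.4*λ + 15.85 = 0.
Roots: -1.7 + 3.6j, -1.7 - 3.6j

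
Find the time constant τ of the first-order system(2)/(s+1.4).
First-order system: τ = -1/pole. Pole = -1.4. τ = -1/(-1.4) = 0.7143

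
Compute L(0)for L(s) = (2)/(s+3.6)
DC gain = L(0) = num(0)/den(0) = 2/3.6 = 0.5556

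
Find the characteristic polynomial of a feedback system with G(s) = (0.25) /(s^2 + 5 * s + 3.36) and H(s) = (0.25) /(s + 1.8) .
Characteristic poly = G_den * H_den + G_num * H_num = (s^3 + 6.8*s^2 + 12.36*s + 6.048) + (0.0625) = s^3 + 6.8*s^2 + 12.36*s + 6.1105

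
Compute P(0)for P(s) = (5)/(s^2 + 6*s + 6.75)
DC gain = P(0) = num(0)/den(0) = 5/6.75 = 0.7407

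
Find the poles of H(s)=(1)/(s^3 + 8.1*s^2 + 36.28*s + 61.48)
Set denominator = 0: s^3 + 8.1*s^2 + 36.28*s + 61.48 = (s + 2.9)(s^2 + 5.2*s + 21.2) = 0 → Poles: -2.6 + 3.8j, -2.6 - 3.8j, -2.9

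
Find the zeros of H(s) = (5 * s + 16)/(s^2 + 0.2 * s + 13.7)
Set numerator = 0: 5*s + 16 = 0 → Zeros: -3.2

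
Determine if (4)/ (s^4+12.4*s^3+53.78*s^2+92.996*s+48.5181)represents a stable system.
Denominator: s^4 + 12.4*s^3 + 53.78*s^2 + 92.996*s + 48.5181 = (s + 3.7)(s + 0.9)(s + 3.1)(s + 4.7). Poles: -0.9, -3.1, -3.7, -4.7. All Re(p)<0: Yes (stable)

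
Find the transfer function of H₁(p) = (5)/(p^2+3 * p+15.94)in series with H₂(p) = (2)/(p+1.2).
Series: H = H₁ · H₂ = (n₁·n₂)/(d₁·d₂).
Num: n₁·n₂ = 10. Den: d₁·d₂ = p^3 + 4.2*p^2 + 19.54*p + 19.128.
H(p) = (10)/(p^3 + 4.2*p^2 + 19.54*p + 19.128)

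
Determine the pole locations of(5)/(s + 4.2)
Set denominator = 0: s + 4.2 = 0 → Poles: -4.2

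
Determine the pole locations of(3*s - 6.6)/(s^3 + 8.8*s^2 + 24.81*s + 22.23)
Set denominator = 0: s^3 + 8.8*s^2 + 24.81*s + 22.23 = (s + 3.9)(s + 3)(s + 1.9) = 0 → Poles: -1.9, -3, -3.9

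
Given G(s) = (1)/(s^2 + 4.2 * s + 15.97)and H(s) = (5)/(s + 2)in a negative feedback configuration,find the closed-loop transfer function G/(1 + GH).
Closed-loop T = G/(1+GH).
Numerator: G_num * H_den = s + 2.
Denominator: G_den * H_den + G_num * H_num = (s^3 + 6.2*s^2 + 24.37*s + 31.94) + (5) = s^3 + 6.2*s^2 + 24.37*s + 36.94.
T(s) = (s + 2)/(s^3 + 6.2*s^2 + 24.37*s + 36.94)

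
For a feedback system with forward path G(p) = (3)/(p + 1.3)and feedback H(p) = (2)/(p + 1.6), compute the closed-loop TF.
Closed-loop T = G/(1+GH).
Numerator: G_num * H_den = 3*p + 4.8.
Denominator: G_den * H_den + G_num * H_num = (p^2 + 2.9*p + 2.08) + (6) = p^2 + 2.9*p + 8.08.
T(p) = (3*p + 4.8)/(p^2 + 2.9*p + 8.08)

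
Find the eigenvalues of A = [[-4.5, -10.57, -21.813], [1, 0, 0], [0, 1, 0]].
Eigenvalues solve det(λI - A) = 0.
Characteristic polynomial: λ^3 + 4.5*λ^2 + 10.57*λ + 21.813 = 0.
Factor: (λ + 3.3)(λ^2 + 1.2*λ + 6.61) = 0.
Roots: -0.6 + 2.5j, -0.6 - 2.5j, -3.3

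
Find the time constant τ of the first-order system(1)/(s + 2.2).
First-order system: τ = -1/pole. Pole = -2.2. τ = -1/(-2.2) = 0.4545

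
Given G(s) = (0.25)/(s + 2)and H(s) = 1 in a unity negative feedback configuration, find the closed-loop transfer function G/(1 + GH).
Closed-loop T = G/(1+GH).
Numerator: G_num * H_den = 0.25.
Denominator: G_den * H_den + G_num * H_num = (s + 2) + (0.25) = s + 2.25.
T(s) = (0.25)/(s + 2.25)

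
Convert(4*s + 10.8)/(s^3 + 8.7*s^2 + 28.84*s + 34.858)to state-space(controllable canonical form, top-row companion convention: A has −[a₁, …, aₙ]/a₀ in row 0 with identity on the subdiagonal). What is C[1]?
Reachable canonical form: C = numerator coefficients (right-aligned, zero-padded to length n).
num = 4*s + 10.8, C = [[0, 4, 10.8]].
C[1] = 4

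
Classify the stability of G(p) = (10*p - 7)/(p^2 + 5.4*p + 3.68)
Denominator: p^2 + 5.4*p + 3.68 = (p + 4.6)(p + 0.8). Poles: -0.8, -4.6. Stable (all poles in LHP)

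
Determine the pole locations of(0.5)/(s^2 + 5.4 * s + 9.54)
Set denominator = 0: s^2 + 5.4*s + 9.54 = 0 → Poles: -2.7 + 1.5j, -2.7 - 1.5j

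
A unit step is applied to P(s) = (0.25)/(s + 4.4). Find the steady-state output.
FVT: lim_{t→∞} y(t) = lim_{s→0} s*Y(s) where Y(s) = P(s)/s.
= lim_{s→0} P(s) = P(0) = num(0)/den(0) = 0.25/4.4 = 0.05682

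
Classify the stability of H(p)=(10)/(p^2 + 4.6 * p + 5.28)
Denominator: p^2 + 4.6*p + 5.28 = (p + 2.2)(p + 2.4). Poles: -2.2, -2.4. Stable (all poles in LHP)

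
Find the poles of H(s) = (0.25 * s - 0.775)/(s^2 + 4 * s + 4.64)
Set denominator = 0: s^2 + 4*s + 4.64 = 0 → Poles: -2 + 0.8j, -2 - 0.8j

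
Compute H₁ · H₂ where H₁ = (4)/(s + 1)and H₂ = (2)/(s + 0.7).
Series: H = H₁ · H₂ = (n₁·n₂)/(d₁·d₂).
Num: n₁·n₂ = 8. Den: d₁·d₂ = s^2 + 1.7*s + 0.7.
H(s) = (8)/(s^2 + 1.7*s + 0.7)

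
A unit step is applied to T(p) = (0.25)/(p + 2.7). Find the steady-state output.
FVT: lim_{t→∞} y(t) = lim_{p→0} p*Y(p) where Y(p) = T(p)/p.
= lim_{p→0} T(p) = T(0) = num(0)/den(0) = 0.25/2.7 = 0.09259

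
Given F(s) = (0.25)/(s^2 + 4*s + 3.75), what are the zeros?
Numerator is a nonzero constant (0.25) → Zeros: none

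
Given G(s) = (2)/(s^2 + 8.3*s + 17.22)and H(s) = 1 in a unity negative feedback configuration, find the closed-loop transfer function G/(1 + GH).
Closed-loop T = G/(1+GH).
Numerator: G_num * H_den = 2.
Denominator: G_den * H_den + G_num * H_num = (s^2 + 8.3*s + 17.22) + (2) = s^2 + 8.3*s + 19.22.
T(s) = (2)/(s^2 + 8.3*s + 19.22)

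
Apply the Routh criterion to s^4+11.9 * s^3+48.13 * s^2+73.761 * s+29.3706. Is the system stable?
Routh array:
s^4: [1, 48.13, 29.3706]; s^3: [11.9, 73.761]; s^2: [41.9316, 29.3706]; s^1: [65.4258]; s^0: [29.3706]
First column: [1, 11.9, 41.9316, 65.4258, 29.3706]. Sign changes = 0.
Yes, stable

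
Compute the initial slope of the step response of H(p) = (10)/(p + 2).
IVT: y'(0⁺) = lim_{p→∞} p²·Y(p) = lim_{p→∞} p·H(p).
deg(num) = 0, deg(den) = 1, relative degree = 1, so p·H(p) → (leading num)/(leading den) = 10/1 = 10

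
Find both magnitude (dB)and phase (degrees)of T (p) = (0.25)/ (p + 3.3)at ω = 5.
Substitute p = j*5: T(j5) = 0.0229869 - 0.0348286j.
|T| = 20*log₁₀(sqrt(Re²+Im²)) = -27.59 dB.
∠T = atan2(Im, Re) = -56.58°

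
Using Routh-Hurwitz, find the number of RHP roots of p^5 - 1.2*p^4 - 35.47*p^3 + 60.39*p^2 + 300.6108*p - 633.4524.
Routh array:
p^5: [1, -35.47, 300.6108]; p^4: [-1.2, 60.39, -633.4524]; p^3: [14.855, -227.2662]; p^2: [42.0312, -633.4524]; p^1: [-3.38662]; p^0: [-633.4524]
First column: [1, -1.2, 14.855, 42.0312, -3.38662, -633.4524]. Sign changes = RHP roots = 3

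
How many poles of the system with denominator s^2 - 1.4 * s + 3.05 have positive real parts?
Poles: 0.7 + 1.6j, 0.7 - 1.6j. RHP poles (Re>0): 2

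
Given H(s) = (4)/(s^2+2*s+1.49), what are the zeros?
Numerator is a nonzero constant (4) → Zeros: none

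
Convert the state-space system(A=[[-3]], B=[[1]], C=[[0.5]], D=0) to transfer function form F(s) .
F(s) = C(sI - A)⁻¹B + D.
Characteristic polynomial det(sI - A) = s + 3.
Numerator from C·adj(sI-A)·B + D·det(sI-A) = 0.5.
F(s) = (0.5)/(s + 3)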